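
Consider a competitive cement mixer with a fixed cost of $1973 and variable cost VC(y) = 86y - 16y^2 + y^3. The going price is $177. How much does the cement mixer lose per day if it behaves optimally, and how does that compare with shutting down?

Profit = -$283 at y = 13

AVC = 86 - 16y + y^2 has its minimum $22 at y = 8; price $177 clears that bar, so the firm operates.
MC = 86 - 32y + 3y^2. Setting P = MC and taking the root on the rising branch gives y* = 13.
TR = 177·13 = 2301. TC = 1973 + 611 = 2584. Profit = 2301 − 2584 = -$283.
By producing, the firm covers all variable cost plus $1690 of fixed cost; shutting down would lose the full $1973.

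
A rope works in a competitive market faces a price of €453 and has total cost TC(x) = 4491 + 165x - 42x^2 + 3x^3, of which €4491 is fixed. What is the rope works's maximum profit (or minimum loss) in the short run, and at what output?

AVC = 165 - 42x + 3x^2; min AVC = €18 at x = 7. Since P = €453 ≥ min AVC, the firm produces.
MC = 165 - 84x + 9x^2. Setting P = MC and taking the root on the rising branch gives x* = 12.
TR = 453·12 = 5436. TC = 4491 + 1116 = 5607. Profit = 5436 − 5607 = -€171.
By producing, the firm covers all variable cost plus €4320 of fixed cost; shutting down would lose the full €4491.

Profit = -€171 at x = 12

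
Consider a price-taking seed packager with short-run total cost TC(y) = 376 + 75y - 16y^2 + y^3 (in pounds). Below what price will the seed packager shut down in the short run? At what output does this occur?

The firm shuts down when price falls below the minimum of average variable cost. AVC = VC/y = 75 - 16y + y^2.
dAVC/dy = -16 + 2y = 0 gives y = 8. min AVC = 75 - 16·8 + 8^2 = 11.
The firm shuts down for any P below £11.

£11 per unit, at y = 8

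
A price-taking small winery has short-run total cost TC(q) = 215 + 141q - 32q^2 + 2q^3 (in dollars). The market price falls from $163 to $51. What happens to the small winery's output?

Output falls from 11 to 9

AVC = 141 - 32q + 2q^2, minimized at q = 8 where min AVC = $13. MC = 141 - 64q + 6q^2.
At P = $163 ≥ min AVC, set P = MC on the rising branch: q = 11.
At P = $51 ≥ min AVC, set P = MC: q = 9. The firm stays open but cuts output.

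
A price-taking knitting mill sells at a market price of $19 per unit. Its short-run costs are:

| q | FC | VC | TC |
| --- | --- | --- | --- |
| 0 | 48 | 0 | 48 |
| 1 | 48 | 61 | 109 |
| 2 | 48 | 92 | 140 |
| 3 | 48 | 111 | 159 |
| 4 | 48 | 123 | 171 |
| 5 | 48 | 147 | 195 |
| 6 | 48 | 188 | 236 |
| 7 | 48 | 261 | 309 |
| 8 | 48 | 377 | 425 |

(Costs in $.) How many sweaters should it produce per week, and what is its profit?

q = 0 (shut down); profit = -$48

Profit at each row (π = 19q − TC): q=0: -48; q=1: -90; q=2: -102; q=3: -102; q=4: -95; q=5: -100; q=6: -122; q=7: -176; q=8: -273.
Profit is highest at q = 0. Equivalently, the lowest AVC in the table is 147/5 ≈ $29.40 at q = 5, and P = $19 falls below it — price never covers variable cost, so the firm shuts down and loses only its fixed cost.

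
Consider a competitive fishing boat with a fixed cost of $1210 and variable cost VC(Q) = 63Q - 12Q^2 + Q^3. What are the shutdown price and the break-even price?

Shutdown price = $27; break-even price = $162

AVC = 63 - 12Q + Q^2; minimized at Q = 6, giving min AVC = $27. That is the shutdown price.
ATC = 1210/Q + 63 - 12Q + Q^2. Setting dATC/dQ = −1210/Q^2 − 12 + 2Q = 0 gives Q = 11 (since 2·11^3 − 12·11^2 = 1210).
min ATC = 1210/11 + 63 − 12·11 + 11^2 = $162. That is the break-even price.
Between these two prices the firm operates at a loss; above $162 it earns a profit.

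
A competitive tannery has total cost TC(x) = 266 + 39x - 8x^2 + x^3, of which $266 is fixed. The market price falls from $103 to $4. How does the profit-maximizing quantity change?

AVC = 39 - 8x + x^2, minimized at x = 4 where min AVC = $23. MC = 39 - 16x + 3x^2.
At P = $103 ≥ min AVC, set P = MC on the rising branch: x = 8.
At P = $4 < min AVC = $23, price no longer covers variable cost at any output, so the firm shuts down: x = 0.

Output falls from 8 to 0 (the firm shuts down)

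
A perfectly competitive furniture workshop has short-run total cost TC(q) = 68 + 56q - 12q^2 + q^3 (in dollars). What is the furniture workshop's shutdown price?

$20 per unit

The shutdown price is the minimum of AVC. VC = 56q - 12q^2 + q^3, so AVC = 56 - 12q + q^2.
At the minimum of AVC, MC = AVC. MC = 56 - 24q + 3q^2; setting MC = AVC gives 2q^2 - 12q = 0, so q = 6. min AVC = 20.
The firm shuts down for any P below $20.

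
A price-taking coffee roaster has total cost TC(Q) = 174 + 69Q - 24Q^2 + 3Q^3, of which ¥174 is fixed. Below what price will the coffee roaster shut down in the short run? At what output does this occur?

¥21 per unit, at Q = 4

The firm shuts down when price falls below the minimum of average variable cost. AVC = VC/Q = 69 - 24Q + 3Q^2.
dAVC/dQ = -24 + 6Q = 0 gives Q = 4. min AVC = 69 - 24·4 + 3·4^2 = 21.
The firm shuts down for any P below ¥21.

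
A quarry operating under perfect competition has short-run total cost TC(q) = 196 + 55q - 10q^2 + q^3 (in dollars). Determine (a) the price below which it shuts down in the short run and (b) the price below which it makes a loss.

Shutdown price = min AVC. AVC = 55 - 10q + q^2, with vertex at q = 5 and minimum $30.
ATC = 196/q + 55 - 10q + q^2. Setting dATC/dq = −196/q^2 − 10 + 2q = 0 gives q = 7 (since 2·7^3 − 10·7^2 = 196).
min ATC = 196/7 + 55 − 10·7 + 7^2 = $62. That is the break-even price.
For $30 ≤ P < $62 the firm produces at a loss; below $30 it shuts down.

Shutdown price = $30; break-even price = $62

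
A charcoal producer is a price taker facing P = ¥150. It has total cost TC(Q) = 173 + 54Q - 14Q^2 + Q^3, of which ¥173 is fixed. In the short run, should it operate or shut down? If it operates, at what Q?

Produce at Q = 12

Variable cost is VC = 54Q - 14Q^2 + Q^3, so AVC = VC/Q = 54 - 14Q + Q^2 and MC = dTC/dQ = 54 - 28Q + 3Q^2.
AVC hits its minimum where MC = AVC, at Q = 7, giving min AVC = 54 - 14·7 + 7^2 = ¥5.
Since P = ¥150 ≥ min AVC = ¥5, price covers variable cost and the firm should produce.
Set P = MC: 150 = 54 - 28Q + 3Q^2 → -96 - 28Q + 3Q^2 = 0. The roots are Q = -8/3 and Q = 12; the profit-maximizing output is on the rising part of MC, so Q* = 12.
Check: AVC at Q = 12 is ¥30 ≤ P, so revenue covers variable cost.
Profit = P·Q − TC = 150·12 − 533 = ¥1267.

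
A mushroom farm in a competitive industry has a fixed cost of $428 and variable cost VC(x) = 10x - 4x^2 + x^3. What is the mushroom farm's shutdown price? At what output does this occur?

The shutdown price is the minimum of AVC. VC = 10x - 4x^2 + x^3, so AVC = 10 - 4x + x^2.
dAVC/dx = -4 + 2x = 0 gives x = 2. min AVC = 10 - 4·2 + 2^2 = 6.
The firm shuts down for any P below $6.

$6 per unit, at x = 2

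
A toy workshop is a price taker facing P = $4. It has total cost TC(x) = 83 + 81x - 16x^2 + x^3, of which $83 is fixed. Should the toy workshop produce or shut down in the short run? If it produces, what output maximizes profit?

Variable cost is VC = 81x - 16x^2 + x^3, so AVC = VC/x = 81 - 16x + x^2 and MC = dTC/dx = 81 - 32x + 3x^2.
AVC hits its minimum where MC = AVC, at x = 8, giving min AVC = 81 - 16·8 + 8^2 = $17.
Since P = $4 < min AVC = $17, price fails to cover variable cost at any output.
The firm minimizes its loss by shutting down and losing only its fixed cost of $83.

Shut down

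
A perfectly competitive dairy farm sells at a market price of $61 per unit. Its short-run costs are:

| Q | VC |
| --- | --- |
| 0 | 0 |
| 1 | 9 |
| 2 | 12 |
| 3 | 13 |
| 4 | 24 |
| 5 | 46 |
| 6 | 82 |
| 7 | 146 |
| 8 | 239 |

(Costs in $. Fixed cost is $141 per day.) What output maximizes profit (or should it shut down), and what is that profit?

Tabulate TR − TC: Q=0: -141; Q=1: -89; Q=2: -31; Q=3: 29; Q=4: 79; Q=5: 118; Q=6: 143; Q=7: 140; Q=8: 108.
Profit is maximized at Q = 6. AVC there is 82/6 = $13.67 ≤ P, so producing beats shutting down (which would give -$141).

Q = 6; profit = $143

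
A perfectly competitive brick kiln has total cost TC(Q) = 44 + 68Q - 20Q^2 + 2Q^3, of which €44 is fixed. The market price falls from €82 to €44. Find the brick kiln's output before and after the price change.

AVC = 68 - 20Q + 2Q^2, minimized at Q = 5 where min AVC = €18. MC = 68 - 40Q + 6Q^2.
With P = €82 above the shutdown price, P = MC gives Q = 7.
At P = €44 ≥ min AVC, set P = MC: Q = 6. The firm stays open but cuts output.

Output falls from 7 to 6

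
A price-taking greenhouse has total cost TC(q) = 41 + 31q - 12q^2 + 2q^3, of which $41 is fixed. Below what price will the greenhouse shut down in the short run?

The shutdown price is the minimum of AVC. VC = 31q - 12q^2 + 2q^3, so AVC = 31 - 12q + 2q^2.
At the minimum of AVC, MC = AVC. MC = 31 - 24q + 6q^2; setting MC = AVC gives 4q^2 - 12q = 0, so q = 3. min AVC = 13.
For P < $13 the firm produces nothing.

$13 per unit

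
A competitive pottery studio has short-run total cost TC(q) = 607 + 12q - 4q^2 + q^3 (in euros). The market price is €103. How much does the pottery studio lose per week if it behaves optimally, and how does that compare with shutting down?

AVC = 12 - 4q + q^2; min AVC = €8 at q = 2. Since P = €103 ≥ min AVC, the firm produces.
With MC = 12 - 8q + 3q^2, P = MC on the upward-sloping part at q* = 7.
TR = 103·7 = 721. TC = 607 + 231 = 838. Profit = 721 − 838 = -€117.
By producing, the firm covers all variable cost plus €490 of fixed cost; shutting down would lose the full €607.

Profit = -€117 at q = 7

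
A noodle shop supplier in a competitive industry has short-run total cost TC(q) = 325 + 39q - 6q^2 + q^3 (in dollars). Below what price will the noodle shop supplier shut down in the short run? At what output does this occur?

$30 per unit, at q = 3

The shutdown price is the minimum of AVC. VC = 39q - 6q^2 + q^3, so AVC = 39 - 6q + q^2.
dAVC/dq = -6 + 2q = 0 gives q = 3. min AVC = 39 - 6·3 + 3^2 = 30.
For P < $30 the firm produces nothing.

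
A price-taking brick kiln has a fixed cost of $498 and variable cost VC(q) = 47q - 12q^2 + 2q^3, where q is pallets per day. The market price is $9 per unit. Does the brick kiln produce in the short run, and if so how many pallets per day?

Shut down

From TC, MC = TC'(q) = 47 - 24q + 6q^2 and AVC = VC/q = 47 - 12q + 2q^2.
AVC hits its minimum where MC = AVC, at q = 3, giving min AVC = 47 - 12·3 + 2·3^2 = $29.
With P < min AVC ($9 < $29), every unit sold adds to the loss.
Best response: produce nothing and absorb the $498 fixed cost.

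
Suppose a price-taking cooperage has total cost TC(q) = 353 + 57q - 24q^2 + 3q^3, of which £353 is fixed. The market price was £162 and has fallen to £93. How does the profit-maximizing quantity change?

Output falls from 7 to 6

MC = 57 - 48q + 9q^2; the shutdown threshold is min AVC = £9 (at q = 4).
At P = £162 ≥ min AVC, set P = MC on the rising branch: q = 7.
At P = £93 ≥ min AVC, set P = MC: q = 6. The firm stays open but cuts output.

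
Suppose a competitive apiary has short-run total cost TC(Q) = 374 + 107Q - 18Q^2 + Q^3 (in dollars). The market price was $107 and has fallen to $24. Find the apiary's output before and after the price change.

Output falls from 12 to 0 (the firm shuts down)

AVC = 107 - 18Q + Q^2, minimized at Q = 9 where min AVC = $26. MC = 107 - 36Q + 3Q^2.
With P = $107 above the shutdown price, P = MC gives Q = 12.
At P = $24 < min AVC = $26, price no longer covers variable cost at any output, so the firm shuts down: Q = 0.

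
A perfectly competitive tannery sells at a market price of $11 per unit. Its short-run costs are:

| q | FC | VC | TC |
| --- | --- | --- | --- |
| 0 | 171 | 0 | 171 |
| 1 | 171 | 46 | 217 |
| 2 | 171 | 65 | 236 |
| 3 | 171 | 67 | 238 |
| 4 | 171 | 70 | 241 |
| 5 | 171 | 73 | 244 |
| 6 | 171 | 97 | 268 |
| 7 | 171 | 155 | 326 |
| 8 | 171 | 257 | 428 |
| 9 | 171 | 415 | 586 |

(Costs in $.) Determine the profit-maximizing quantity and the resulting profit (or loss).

q = 0 (shut down); profit = -$171

Tabulate TR − TC: q=0: -171; q=1: -206; q=2: -214; q=3: -205; q=4: -197; q=5: -189; q=6: -202; q=7: -249; q=8: -340; q=9: -487.
Profit is highest at q = 0. Equivalently, the lowest AVC in the table is 73/5 ≈ $14.60 at q = 5, and P = $11 falls below it — price never covers variable cost, so the firm shuts down and loses only its fixed cost.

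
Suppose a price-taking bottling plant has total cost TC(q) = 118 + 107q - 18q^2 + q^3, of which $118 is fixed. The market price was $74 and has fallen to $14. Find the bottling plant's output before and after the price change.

Output falls from 11 to 0 (the firm shuts down)

MC = 107 - 36q + 3q^2; the shutdown threshold is min AVC = $26 (at q = 9).
With P = $74 above the shutdown price, P = MC gives q = 11.
At P = $14 < min AVC = $26, price no longer covers variable cost at any output, so the firm shuts down: q = 0.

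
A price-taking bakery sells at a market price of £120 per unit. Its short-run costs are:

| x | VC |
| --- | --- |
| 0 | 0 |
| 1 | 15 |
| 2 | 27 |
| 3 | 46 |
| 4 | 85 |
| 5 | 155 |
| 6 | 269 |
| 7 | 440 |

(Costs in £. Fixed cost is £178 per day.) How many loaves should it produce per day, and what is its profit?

Tabulate TR − TC: x=0: -178; x=1: -73; x=2: 35; x=3: 136; x=4: 217; x=5: 267; x=6: 273; x=7: 222.
Profit is maximized at x = 6. AVC there is 269/6 = £44.83 ≤ P, so producing beats shutting down (which would give -£178).

x = 6; profit = £273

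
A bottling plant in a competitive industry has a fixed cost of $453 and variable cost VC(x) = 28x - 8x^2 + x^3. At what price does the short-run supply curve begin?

The firm shuts down when price falls below the minimum of average variable cost. AVC = VC/x = 28 - 8x + x^2.
At the minimum of AVC, MC = AVC. MC = 28 - 16x + 3x^2; setting MC = AVC gives 2x^2 - 8x = 0, so x = 4. min AVC = 12.
For P < $12 the firm produces nothing.

$12 per unit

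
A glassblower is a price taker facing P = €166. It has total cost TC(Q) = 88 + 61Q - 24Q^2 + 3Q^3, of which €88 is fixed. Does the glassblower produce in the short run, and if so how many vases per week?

Produce at Q = 7

Strip out fixed cost: VC = 61Q - 24Q^2 + 3Q^3. Then AVC = 61 - 24Q + 3Q^2 and MC = 61 - 48Q + 9Q^2.
AVC hits its minimum where MC = AVC, at Q = 4, giving min AVC = 61 - 24·4 + 3·4^2 = €13.
Since P = €166 ≥ min AVC = €13, price covers variable cost and the firm should produce.
Set P = MC: 166 = 61 - 48Q + 9Q^2 → -105 - 48Q + 9Q^2 = 0. The roots are Q = -5/3 and Q = 7; the profit-maximizing output is on the rising part of MC, so Q* = 7.
Check: AVC at Q = 7 is €40 ≤ P, so revenue covers variable cost.
Profit = P·Q − TC = 166·7 − 368 = €794.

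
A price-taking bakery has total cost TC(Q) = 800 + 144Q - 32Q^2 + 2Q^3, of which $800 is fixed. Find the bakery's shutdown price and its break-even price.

AVC = 144 - 32Q + 2Q^2; minimized at Q = 8, giving min AVC = $16. That is the shutdown price.
ATC = 800/Q + 144 - 32Q + 2Q^2. Setting dATC/dQ = −800/Q^2 − 32 + 4Q = 0 gives Q = 10 (since 4·10^3 − 32·10^2 = 800).
min ATC = 800/10 + 144 − 32·10 + 2·10^2 = $104. That is the break-even price.
Between these two prices the firm operates at a loss; above $104 it earns a profit.

Shutdown price = $16; break-even price = $104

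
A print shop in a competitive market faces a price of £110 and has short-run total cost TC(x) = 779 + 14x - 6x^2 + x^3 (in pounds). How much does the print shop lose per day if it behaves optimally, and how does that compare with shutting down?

Profit = -£139 at x = 8

AVC = 14 - 6x + x^2; min AVC = £5 at x = 3. Since P = £110 ≥ min AVC, the firm produces.
MC = 14 - 12x + 3x^2. Setting P = MC and taking the root on the rising branch gives x* = 8.
TR = 110·8 = 880. TC = 779 + 240 = 1019. Profit = 880 − 1019 = -£139.
That loss of £139 beats the £779 the firm would lose by shutting down; producing recovers £640 of fixed cost.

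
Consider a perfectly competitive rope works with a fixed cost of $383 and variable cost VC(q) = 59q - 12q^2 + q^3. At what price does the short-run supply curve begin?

$23 per unit

The firm shuts down when price falls below the minimum of average variable cost. AVC = VC/q = 59 - 12q + q^2.
At the minimum of AVC, MC = AVC. MC = 59 - 24q + 3q^2; setting MC = AVC gives 2q^2 - 12q = 0, so q = 6. min AVC = 23.
The firm shuts down for any P below $23.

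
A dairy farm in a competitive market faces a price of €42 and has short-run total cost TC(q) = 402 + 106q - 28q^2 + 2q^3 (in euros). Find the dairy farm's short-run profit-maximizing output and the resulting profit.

AVC = 106 - 28q + 2q^2; min AVC = €8 at q = 7. Since P = €42 ≥ min AVC, the firm produces.
With MC = 106 - 56q + 6q^2, P = MC on the upward-sloping part at q* = 8.
TR = 42·8 = 336. TC = 402 + 80 = 482. Profit = 336 − 482 = -€146.
That loss of €146 beats the €402 the firm would lose by shutting down; producing recovers €256 of fixed cost.

Profit = -€146 at q = 8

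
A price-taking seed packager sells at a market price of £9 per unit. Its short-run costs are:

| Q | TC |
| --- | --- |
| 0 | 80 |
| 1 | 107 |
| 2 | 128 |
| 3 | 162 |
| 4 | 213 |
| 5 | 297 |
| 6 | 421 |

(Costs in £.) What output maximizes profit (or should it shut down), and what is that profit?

Tabulate TR − TC: Q=0: -80; Q=1: -98; Q=2: -110; Q=3: -135; Q=4: -177; Q=5: -252; Q=6: -367.
Profit is highest at Q = 0. Equivalently, the lowest AVC in the table is 48/2 ≈ £24 at Q = 2, and P = £9 falls below it — price never covers variable cost, so the firm shuts down and loses only its fixed cost.

Q = 0 (shut down); profit = -£80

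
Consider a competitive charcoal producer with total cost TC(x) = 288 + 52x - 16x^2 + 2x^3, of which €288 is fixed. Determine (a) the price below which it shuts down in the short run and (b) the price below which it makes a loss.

AVC = 52 - 16x + 2x^2; minimized at x = 4, giving min AVC = €20. That is the shutdown price.
ATC = 288/x + 52 - 16x + 2x^2. Setting dATC/dx = −288/x^2 − 16 + 4x = 0 gives x = 6 (since 4·6^3 − 16·6^2 = 288).
min ATC = 288/6 + 52 − 16·6 + 2·6^2 = €76. That is the break-even price.
Between these two prices the firm operates at a loss; above €76 it earns a profit.

Shutdown price = €20; break-even price = €76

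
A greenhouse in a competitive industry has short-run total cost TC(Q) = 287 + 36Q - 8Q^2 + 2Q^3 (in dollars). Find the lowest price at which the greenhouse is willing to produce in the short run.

$28 per unit

Short-run supply begins at min AVC. From VC = 36Q - 8Q^2 + 2Q^3, AVC = 36 - 8Q + 2Q^2.
At the minimum of AVC, MC = AVC. MC = 36 - 16Q + 6Q^2; setting MC = AVC gives 4Q^2 - 8Q = 0, so Q = 2. min AVC = 28.
So the shutdown price is $28.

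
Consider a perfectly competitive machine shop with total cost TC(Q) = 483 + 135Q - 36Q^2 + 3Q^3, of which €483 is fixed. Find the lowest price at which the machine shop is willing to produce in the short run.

Short-run supply begins at min AVC. From VC = 135Q - 36Q^2 + 3Q^3, AVC = 135 - 36Q + 3Q^2.
At the minimum of AVC, MC = AVC. MC = 135 - 72Q + 9Q^2; setting MC = AVC gives 6Q^2 - 36Q = 0, so Q = 6. min AVC = 27.
The firm shuts down for any P below €27.

€27 per unit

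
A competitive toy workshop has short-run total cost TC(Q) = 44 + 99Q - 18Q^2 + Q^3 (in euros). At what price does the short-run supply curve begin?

€18 per unit

Short-run supply begins at min AVC. From VC = 99Q - 18Q^2 + Q^3, AVC = 99 - 18Q + Q^2.
dAVC/dQ = -18 + 2Q = 0 gives Q = 9. min AVC = 99 - 18·9 + 9^2 = 18.
For P < €18 the firm produces nothing.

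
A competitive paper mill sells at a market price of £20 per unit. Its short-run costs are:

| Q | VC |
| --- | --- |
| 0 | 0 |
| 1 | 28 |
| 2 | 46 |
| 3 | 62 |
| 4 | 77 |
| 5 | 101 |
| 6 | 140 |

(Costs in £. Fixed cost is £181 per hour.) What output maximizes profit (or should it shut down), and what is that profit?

Profit at each row (π = 20Q − TC): Q=0: -181; Q=1: -189; Q=2: -187; Q=3: -183; Q=4: -178; Q=5: -182; Q=6: -201.
Profit is maximized at Q = 4. AVC there is 77/4 = £19.25 ≤ P, so producing beats shutting down (which would give -£181).

Q = 4; profit = -£178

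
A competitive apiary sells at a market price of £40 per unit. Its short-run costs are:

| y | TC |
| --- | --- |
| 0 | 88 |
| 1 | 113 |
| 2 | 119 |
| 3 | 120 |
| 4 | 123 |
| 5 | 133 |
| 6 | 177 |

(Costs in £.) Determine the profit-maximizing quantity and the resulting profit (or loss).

y = 5; profit = £67

Compute π = P·y − TC at each output: y=0: -88; y=1: -73; y=2: -39; y=3: 0; y=4: 37; y=5: 67; y=6: 63.
Profit is maximized at y = 5. AVC there is 45/5 = £9 ≤ P, so producing beats shutting down (which would give -£88).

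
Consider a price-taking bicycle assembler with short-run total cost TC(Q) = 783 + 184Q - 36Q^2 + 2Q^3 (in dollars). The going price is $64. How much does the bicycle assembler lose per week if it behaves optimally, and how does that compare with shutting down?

AVC = 184 - 36Q + 2Q^2 has its minimum $22 at Q = 9; price $64 clears that bar, so the firm operates.
MC = 184 - 72Q + 6Q^2. Setting P = MC and taking the root on the rising branch gives Q* = 10.
TR = 64·10 = 640. TC = 783 + 240 = 1023. Profit = 640 − 1023 = -$383.
By producing, the firm covers all variable cost plus $400 of fixed cost; shutting down would lose the full $783.

Profit = -$383 at Q = 10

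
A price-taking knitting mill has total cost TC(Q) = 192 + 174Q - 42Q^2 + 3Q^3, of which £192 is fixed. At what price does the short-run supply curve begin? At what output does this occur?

£27 per unit, at Q = 7

Short-run supply begins at min AVC. From VC = 174Q - 42Q^2 + 3Q^3, AVC = 174 - 42Q + 3Q^2.
At the minimum of AVC, MC = AVC. MC = 174 - 84Q + 9Q^2; setting MC = AVC gives 6Q^2 - 42Q = 0, so Q = 7. min AVC = 27.
For P < £27 the firm produces nothing.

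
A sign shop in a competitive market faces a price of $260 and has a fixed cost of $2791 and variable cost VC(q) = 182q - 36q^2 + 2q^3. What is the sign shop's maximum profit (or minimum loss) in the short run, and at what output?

Profit = -$87 at q = 13

AVC = 182 - 36q + 2q^2; min AVC = $20 at q = 9. Since P = $260 ≥ min AVC, the firm produces.
With MC = 182 - 72q + 6q^2, P = MC on the upward-sloping part at q* = 13.
TR = 260·13 = 3380. TC = 2791 + 676 = 3467. Profit = 3380 − 3467 = -$87.
Shutting down would mean losing the fixed cost of $2791, so operating at a loss of $87 is better by $2704.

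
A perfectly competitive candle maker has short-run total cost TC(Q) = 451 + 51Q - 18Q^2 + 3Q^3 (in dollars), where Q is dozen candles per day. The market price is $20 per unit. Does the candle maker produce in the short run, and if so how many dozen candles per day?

Shut down

Variable cost is VC = 51Q - 18Q^2 + 3Q^3, so AVC = VC/Q = 51 - 18Q + 3Q^2 and MC = dTC/dQ = 51 - 36Q + 9Q^2.
The AVC parabola has its vertex at Q = 18/6 = 3, where AVC = 51 - 18·3 + 3·3^2 = $24.
With P < min AVC ($20 < $24), every unit sold adds to the loss.
Best response: produce nothing and absorb the $451 fixed cost.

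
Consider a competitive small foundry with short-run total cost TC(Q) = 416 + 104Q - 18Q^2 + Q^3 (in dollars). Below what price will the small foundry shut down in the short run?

$23 per unit

The shutdown price is the minimum of AVC. VC = 104Q - 18Q^2 + Q^3, so AVC = 104 - 18Q + Q^2.
At the minimum of AVC, MC = AVC. MC = 104 - 36Q + 3Q^2; setting MC = AVC gives 2Q^2 - 18Q = 0, so Q = 9. min AVC = 23.
For P < $23 the firm produces nothing.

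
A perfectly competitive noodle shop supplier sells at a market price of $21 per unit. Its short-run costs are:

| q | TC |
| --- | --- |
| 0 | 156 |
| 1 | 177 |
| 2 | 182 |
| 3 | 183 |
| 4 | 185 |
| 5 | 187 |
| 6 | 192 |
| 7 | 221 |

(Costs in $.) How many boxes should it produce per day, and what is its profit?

Compute π = P·q − TC at each output: q=0: -156; q=1: -156; q=2: -140; q=3: -120; q=4: -101; q=5: -82; q=6: -66; q=7: -74.
Profit is maximized at q = 6. AVC there is 36/6 = $6 ≤ P, so producing beats shutting down (which would give -$156).

q = 6; profit = -$66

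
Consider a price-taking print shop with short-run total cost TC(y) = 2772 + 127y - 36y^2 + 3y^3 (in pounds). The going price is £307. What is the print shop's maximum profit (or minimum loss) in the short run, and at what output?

AVC = 127 - 36y + 3y^2 has its minimum £19 at y = 6; price £307 clears that bar, so the firm operates.
MC = 127 - 72y + 9y^2. Setting P = MC and taking the root on the rising branch gives y* = 10.
TR = 307·10 = 3070. TC = 2772 + 670 = 3442. Profit = 3070 − 3442 = -£372.
Shutting down would mean losing the fixed cost of £2772, so operating at a loss of £372 is better by £2400.

Profit = -£372 at y = 10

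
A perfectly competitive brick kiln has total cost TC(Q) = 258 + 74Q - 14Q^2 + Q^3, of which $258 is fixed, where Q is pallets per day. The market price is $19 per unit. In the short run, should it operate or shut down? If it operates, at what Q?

From TC, MC = TC'(Q) = 74 - 28Q + 3Q^2 and AVC = VC/Q = 74 - 14Q + Q^2.
AVC is minimized where dAVC/dQ = -14 + 2Q = 0, at Q = 7; min AVC = 74 - 14·7 + 7^2 = $25.
Since P = $19 < min AVC = $25, price fails to cover variable cost at any output.
The firm minimizes its loss by shutting down and losing only its fixed cost of $258.

Shut down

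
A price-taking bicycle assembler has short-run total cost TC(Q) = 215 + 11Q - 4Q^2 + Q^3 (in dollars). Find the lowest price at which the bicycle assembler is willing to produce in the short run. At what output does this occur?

$7 per unit, at Q = 2

The firm shuts down when price falls below the minimum of average variable cost. AVC = VC/Q = 11 - 4Q + Q^2.
At the minimum of AVC, MC = AVC. MC = 11 - 8Q + 3Q^2; setting MC = AVC gives 2Q^2 - 4Q = 0, so Q = 2. min AVC = 7.
The firm shuts down for any P below $7.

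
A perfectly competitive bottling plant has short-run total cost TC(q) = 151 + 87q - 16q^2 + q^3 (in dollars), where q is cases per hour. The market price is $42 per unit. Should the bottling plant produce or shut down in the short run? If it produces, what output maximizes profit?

Strip out fixed cost: VC = 87q - 16q^2 + q^3. Then AVC = 87 - 16q + q^2 and MC = 87 - 32q + 3q^2.
AVC hits its minimum where MC = AVC, at q = 8, giving min AVC = 87 - 16·8 + 8^2 = $23.
P = $42 exceeds min AVC = $23, so the firm stays open.
Set P = MC: 42 = 87 - 32q + 3q^2 → 45 - 32q + 3q^2 = 0. The roots are q = 5/3 and q = 9; the profit-maximizing output is on the rising part of MC, so q* = 9.
Check: AVC at q = 9 is $24 ≤ P, so revenue covers variable cost.
Profit = P·q − TC = 42·9 − 367 = $11.

Produce at q = 9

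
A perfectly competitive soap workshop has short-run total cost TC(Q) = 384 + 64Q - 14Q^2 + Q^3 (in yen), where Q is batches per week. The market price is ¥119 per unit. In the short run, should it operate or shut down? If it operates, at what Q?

From TC, MC = TC'(Q) = 64 - 28Q + 3Q^2 and AVC = VC/Q = 64 - 14Q + Q^2.
AVC is minimized where dAVC/dQ = -14 + 2Q = 0, at Q = 7; min AVC = 64 - 14·7 + 7^2 = ¥15.
Since P = ¥119 ≥ min AVC = ¥15, price covers variable cost and the firm should produce.
P = MC gives -55 - 28Q + 3Q^2 = 0, with roots -5/3 and 11. Take the larger (rising MC): Q* = 11.
Check: AVC at Q = 11 is ¥31 ≤ P, so revenue covers variable cost.
Profit = P·Q − TC = 119·11 − 725 = ¥584.

Produce at Q = 11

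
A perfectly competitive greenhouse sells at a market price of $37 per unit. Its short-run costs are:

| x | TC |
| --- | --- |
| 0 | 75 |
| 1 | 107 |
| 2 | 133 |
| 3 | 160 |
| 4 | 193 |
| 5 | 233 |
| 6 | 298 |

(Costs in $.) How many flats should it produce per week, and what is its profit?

x = 4; profit = -$45

Profit at each row (π = 37x − TC): x=0: -75; x=1: -70; x=2: -59; x=3: -49; x=4: -45; x=5: -48; x=6: -76.
Profit is maximized at x = 4. AVC there is 118/4 = $29.50 ≤ P, so producing beats shutting down (which would give -$75).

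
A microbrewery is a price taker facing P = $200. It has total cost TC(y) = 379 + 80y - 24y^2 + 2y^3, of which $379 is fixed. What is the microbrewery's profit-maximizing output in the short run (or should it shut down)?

Produce at y = 10

From TC, MC = TC'(y) = 80 - 48y + 6y^2 and AVC = VC/y = 80 - 24y + 2y^2.
AVC is minimized where dAVC/dy = -24 + 4y = 0, at y = 6; min AVC = 80 - 24·6 + 2·6^2 = $8.
Because $200 ≥ $8, revenue can cover variable cost; the firm operates.
Solving P = MC: -120 - 48y + 6y^2 = 0 ⇒ y = -2 or 10. On the upward-sloping branch, y* = 10.
Check: AVC at y = 10 is $40 ≤ P, so revenue covers variable cost.
Profit = P·y − TC = 200·10 − 779 = $1221.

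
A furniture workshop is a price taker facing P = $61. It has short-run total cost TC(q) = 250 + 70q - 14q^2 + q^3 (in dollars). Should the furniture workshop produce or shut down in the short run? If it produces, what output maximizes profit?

Strip out fixed cost: VC = 70q - 14q^2 + q^3. Then AVC = 70 - 14q + q^2 and MC = 70 - 28q + 3q^2.
AVC hits its minimum where MC = AVC, at q = 7, giving min AVC = 70 - 14·7 + 7^2 = $21.
P = $61 exceeds min AVC = $21, so the firm stays open.
Set P = MC: 61 = 70 - 28q + 3q^2 → 9 - 28q + 3q^2 = 0. The roots are q = 1/3 and q = 9; the profit-maximizing output is on the rising part of MC, so q* = 9.
Check: AVC at q = 9 is $25 ≤ P, so revenue covers variable cost.
Profit = P·q − TC = 61·9 − 475 = $74.

Produce at q = 9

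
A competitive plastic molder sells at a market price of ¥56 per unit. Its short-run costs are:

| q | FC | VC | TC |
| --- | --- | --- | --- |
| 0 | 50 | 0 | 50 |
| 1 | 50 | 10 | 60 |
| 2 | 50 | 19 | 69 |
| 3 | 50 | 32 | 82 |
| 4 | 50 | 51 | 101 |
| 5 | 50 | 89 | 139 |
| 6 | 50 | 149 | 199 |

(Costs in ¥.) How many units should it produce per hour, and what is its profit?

q = 5; profit = ¥141

Profit at each row (π = 56q − TC): q=0: -50; q=1: -4; q=2: 43; q=3: 86; q=4: 123; q=5: 141; q=6: 137.
Profit is maximized at q = 5. AVC there is 89/5 = ¥17.80 ≤ P, so producing beats shutting down (which would give -¥50).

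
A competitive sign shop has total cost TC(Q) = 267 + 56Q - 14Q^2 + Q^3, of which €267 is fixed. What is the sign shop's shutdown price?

€7 per unit

Short-run supply begins at min AVC. From VC = 56Q - 14Q^2 + Q^3, AVC = 56 - 14Q + Q^2.
dAVC/dQ = -14 + 2Q = 0 gives Q = 7. min AVC = 56 - 14·7 + 7^2 = 7.
For P < €7 the firm produces nothing.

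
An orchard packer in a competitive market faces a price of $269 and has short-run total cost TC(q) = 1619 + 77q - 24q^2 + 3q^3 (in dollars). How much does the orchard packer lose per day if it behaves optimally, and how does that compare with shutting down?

Profit = -$83 at q = 8

AVC = 77 - 24q + 3q^2 has its minimum $29 at q = 4; price $269 clears that bar, so the firm operates.
With MC = 77 - 48q + 9q^2, P = MC on the upward-sloping part at q* = 8.
TR = 269·8 = 2152. TC = 1619 + 616 = 2235. Profit = 2152 − 2235 = -$83.
Shutting down would mean losing the fixed cost of $1619, so operating at a loss of $83 is better by $1536.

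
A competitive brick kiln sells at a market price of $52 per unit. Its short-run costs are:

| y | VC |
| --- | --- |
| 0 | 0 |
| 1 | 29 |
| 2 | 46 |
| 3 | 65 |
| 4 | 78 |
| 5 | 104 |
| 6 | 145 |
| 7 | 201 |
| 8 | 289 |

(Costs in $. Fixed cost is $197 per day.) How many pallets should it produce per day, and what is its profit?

Tabulate TR − TC: y=0: -197; y=1: -174; y=2: -139; y=3: -106; y=4: -67; y=5: -41; y=6: -30; y=7: -34; y=8: -70.
Profit is maximized at y = 6. AVC there is 145/6 = $24.17 ≤ P, so producing beats shutting down (which would give -$197).

y = 6; profit = -$30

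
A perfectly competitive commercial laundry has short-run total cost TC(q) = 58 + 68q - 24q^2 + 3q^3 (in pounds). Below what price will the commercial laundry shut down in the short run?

The firm shuts down when price falls below the minimum of average variable cost. AVC = VC/q = 68 - 24q + 3q^2.
dAVC/dq = -24 + 6q = 0 gives q = 4. min AVC = 68 - 24·4 + 3·4^2 = 20.
The firm shuts down for any P below £20.

£20 per unit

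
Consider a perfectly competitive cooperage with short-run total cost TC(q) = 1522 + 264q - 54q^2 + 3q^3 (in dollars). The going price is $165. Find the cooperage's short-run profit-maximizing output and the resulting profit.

AVC = 264 - 54q + 3q^2; min AVC = $21 at q = 9. Since P = $165 ≥ min AVC, the firm produces.
MC = 264 - 108q + 9q^2. Setting P = MC and taking the root on the rising branch gives q* = 11.
TR = 165·11 = 1815. TC = 1522 + 363 = 1885. Profit = 1815 − 1885 = -$70.
Shutting down would mean losing the fixed cost of $1522, so operating at a loss of $70 is better by $1452.

Profit = -$70 at q = 11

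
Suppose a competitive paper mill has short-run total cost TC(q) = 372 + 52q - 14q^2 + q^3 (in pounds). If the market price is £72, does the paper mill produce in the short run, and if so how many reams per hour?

Produce at q = 10

Strip out fixed cost: VC = 52q - 14q^2 + q^3. Then AVC = 52 - 14q + q^2 and MC = 52 - 28q + 3q^2.
The AVC parabola has its vertex at q = 14/2 = 7, where AVC = 52 - 14·7 + 7^2 = £3.
P = £72 exceeds min AVC = £3, so the firm stays open.
P = MC gives -20 - 28q + 3q^2 = 0, with roots -2/3 and 10. Take the larger (rising MC): q* = 10.
Check: AVC at q = 10 is £12 ≤ P, so revenue covers variable cost.
Profit = P·q − TC = 72·10 − 492 = £228.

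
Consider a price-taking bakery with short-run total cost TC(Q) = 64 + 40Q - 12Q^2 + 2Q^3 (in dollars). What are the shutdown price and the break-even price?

Shutdown price = $22; break-even price = $40

AVC = 40 - 12Q + 2Q^2; minimized at Q = 3, giving min AVC = $22. That is the shutdown price.
ATC = 64/Q + 40 - 12Q + 2Q^2. Setting dATC/dQ = −64/Q^2 − 12 + 4Q = 0 gives Q = 4 (since 4·4^3 − 12·4^2 = 64).
min ATC = 64/4 + 40 − 12·4 + 2·4^2 = $40. That is the break-even price.
Between these two prices the firm operates at a loss; above $40 it earns a profit.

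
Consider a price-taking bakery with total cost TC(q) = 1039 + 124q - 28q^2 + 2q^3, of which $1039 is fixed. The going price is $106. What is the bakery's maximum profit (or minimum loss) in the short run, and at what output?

Profit = -$391 at q = 9

AVC = 124 - 28q + 2q^2; min AVC = $26 at q = 7. Since P = $106 ≥ min AVC, the firm produces.
With MC = 124 - 56q + 6q^2, P = MC on the upward-sloping part at q* = 9.
TR = 106·9 = 954. TC = 1039 + 306 = 1345. Profit = 954 − 1345 = -$391.
Shutting down would mean losing the fixed cost of $1039, so operating at a loss of $391 is better by $648.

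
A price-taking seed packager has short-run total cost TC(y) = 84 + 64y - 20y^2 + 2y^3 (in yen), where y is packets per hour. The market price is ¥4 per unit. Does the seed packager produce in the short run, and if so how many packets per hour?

Shut down

Strip out fixed cost: VC = 64y - 20y^2 + 2y^3. Then AVC = 64 - 20y + 2y^2 and MC = 64 - 40y + 6y^2.
The AVC parabola has its vertex at y = 20/4 = 5, where AVC = 64 - 20·5 + 2·5^2 = ¥14.
Since P = ¥4 < min AVC = ¥14, price fails to cover variable cost at any output.
The firm minimizes its loss by shutting down and losing only its fixed cost of ¥84.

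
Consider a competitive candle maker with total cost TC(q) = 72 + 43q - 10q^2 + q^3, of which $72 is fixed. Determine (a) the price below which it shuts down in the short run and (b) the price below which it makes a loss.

Shutdown price = $18; break-even price = $31

Shutdown price = min AVC. AVC = 43 - 10q + q^2, with vertex at q = 5 and minimum $18.
ATC = 72/q + 43 - 10q + q^2. Setting dATC/dq = −72/q^2 − 10 + 2q = 0 gives q = 6 (since 2·6^3 − 10·6^2 = 72).
min ATC = 72/6 + 43 − 10·6 + 6^2 = $31. That is the break-even price.
For $18 ≤ P < $31 the firm produces at a loss; below $18 it shuts down.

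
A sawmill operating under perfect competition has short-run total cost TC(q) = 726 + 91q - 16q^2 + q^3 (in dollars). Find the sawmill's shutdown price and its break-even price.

Shutdown price = min AVC. AVC = 91 - 16q + q^2, with vertex at q = 8 and minimum $27.
ATC = 726/q + 91 - 16q + q^2. Setting dATC/dq = −726/q^2 − 16 + 2q = 0 gives q = 11 (since 2·11^3 − 16·11^2 = 726).
min ATC = 726/11 + 91 − 16·11 + 11^2 = $102. That is the break-even price.
Between these two prices the firm operates at a loss; above $102 it earns a profit.

Shutdown price = $27; break-even price = $102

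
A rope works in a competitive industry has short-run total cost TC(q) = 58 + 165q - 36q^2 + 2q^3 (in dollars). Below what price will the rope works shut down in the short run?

The firm shuts down when price falls below the minimum of average variable cost. AVC = VC/q = 165 - 36q + 2q^2.
dAVC/dq = -36 + 4q = 0 gives q = 9. min AVC = 165 - 36·9 + 2·9^2 = 3.
So the shutdown price is $3.

$3 per unit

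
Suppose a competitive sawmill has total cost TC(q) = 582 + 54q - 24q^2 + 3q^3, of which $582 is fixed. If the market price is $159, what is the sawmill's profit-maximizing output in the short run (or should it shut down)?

Strip out fixed cost: VC = 54q - 24q^2 + 3q^3. Then AVC = 54 - 24q + 3q^2 and MC = 54 - 48q + 9q^2.
The AVC parabola has its vertex at q = 24/6 = 4, where AVC = 54 - 24·4 + 3·4^2 = $6.
P = $159 exceeds min AVC = $6, so the firm stays open.
Solving P = MC: -105 - 48q + 9q^2 = 0 ⇒ q = -5/3 or 7. On the upward-sloping branch, q* = 7.
Check: AVC at q = 7 is $33 ≤ P, so revenue covers variable cost.
Profit = P·q − TC = 159·7 − 813 = $300.

Produce at q = 7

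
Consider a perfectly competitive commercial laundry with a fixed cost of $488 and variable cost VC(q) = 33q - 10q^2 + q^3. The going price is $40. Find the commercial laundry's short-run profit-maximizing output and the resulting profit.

Profit = -$292 at q = 7

AVC = 33 - 10q + q^2 has its minimum $8 at q = 5; price $40 clears that bar, so the firm operates.
With MC = 33 - 20q + 3q^2, P = MC on the upward-sloping part at q* = 7.
TR = 40·7 = 280. TC = 488 + 84 = 572. Profit = 280 − 572 = -$292.
Shutting down would mean losing the fixed cost of $488, so operating at a loss of $292 is better by $196.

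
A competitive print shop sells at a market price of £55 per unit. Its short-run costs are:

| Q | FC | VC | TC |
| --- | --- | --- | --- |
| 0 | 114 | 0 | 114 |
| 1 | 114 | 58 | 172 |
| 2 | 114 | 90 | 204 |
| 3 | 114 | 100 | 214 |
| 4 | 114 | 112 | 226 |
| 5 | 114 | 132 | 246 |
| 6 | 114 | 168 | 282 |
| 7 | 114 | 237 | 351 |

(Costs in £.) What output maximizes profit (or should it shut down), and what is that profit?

Profit at each row (π = 55Q − TC): Q=0: -114; Q=1: -117; Q=2: -94; Q=3: -49; Q=4: -6; Q=5: 29; Q=6: 48; Q=7: 34.
Profit is maximized at Q = 6. AVC there is 168/6 = £28 ≤ P, so producing beats shutting down (which would give -£114).

Q = 6; profit = £48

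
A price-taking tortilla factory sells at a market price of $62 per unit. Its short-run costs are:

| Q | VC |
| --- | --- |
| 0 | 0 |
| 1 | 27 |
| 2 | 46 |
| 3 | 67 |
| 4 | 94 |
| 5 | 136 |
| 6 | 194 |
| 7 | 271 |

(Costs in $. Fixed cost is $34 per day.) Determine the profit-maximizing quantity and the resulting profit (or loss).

Q = 6; profit = $144

Compute π = P·Q − TC at each output: Q=0: -34; Q=1: 1; Q=2: 44; Q=3: 85; Q=4: 120; Q=5: 140; Q=6: 144; Q=7: 129.
Profit is maximized at Q = 6. AVC there is 194/6 = $32.33 ≤ P, so producing beats shutting down (which would give -$34).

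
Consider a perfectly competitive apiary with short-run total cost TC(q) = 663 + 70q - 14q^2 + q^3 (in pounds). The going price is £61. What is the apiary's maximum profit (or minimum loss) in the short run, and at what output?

Profit = -£339 at q = 9

AVC = 70 - 14q + q^2 has its minimum £21 at q = 7; price £61 clears that bar, so the firm operates.
MC = 70 - 28q + 3q^2. Setting P = MC and taking the root on the rising branch gives q* = 9.
TR = 61·9 = 549. TC = 663 + 225 = 888. Profit = 549 − 888 = -£339.
Shutting down would mean losing the fixed cost of £663, so operating at a loss of £339 is better by £324.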